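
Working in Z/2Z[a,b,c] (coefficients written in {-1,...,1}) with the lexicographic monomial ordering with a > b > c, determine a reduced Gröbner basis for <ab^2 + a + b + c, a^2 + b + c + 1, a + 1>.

G = {a + 1, b + c, c^2 + 1}

f_1 = ab^2 + a + b + c, LT = ab^2.
f_2 = a^2 + b + c + 1, LT = a^2.
f_3 = a + 1, LT = a.

S(f_1,f_2): lcm = a^2b^2. S = a^2 + ab + ac + b^3 + b^2c + b^2.
  reduce S modulo (f_1, f_2, f_3):
  remainder b^3 + b^2c + b^2 + 1 ≠ 0; add g_4 = b^3 + b^2c + b^2 + 1 to the basis.

S(f_1,f_3): lcm = ab^2. S = a + b^2 + b + c.
  reduce S modulo (f_1, f_2, f_3, g_4):
  remainder b^2 + b + c + 1 ≠ 0; add g_5 = b^2 + b + c + 1 to the basis.

S(f_2,f_3): lcm = a^2. S = a + b + c + 1.
  reduce S modulo (f_1, f_2, f_3, g_4, g_5):
  remainder b + c ≠ 0; add g_6 = b + c to the basis.

S(f_1,g_4): lcm = ab^3. S = ab^2c + ab^2 + ab + a + b^2 + bc.
  reduce S modulo (f_1, f_2, f_3, g_4, g_5, g_6):
  remainder c^2 + 1 ≠ 0; add g_7 = c^2 + 1 to the basis.

The other S-polynomials (S(f_2,g_4), S(f_3,g_4), S(f_1,g_5), S(f_2,g_5), S(f_3,g_5), S(g_4,g_5), S(f_1,g_6), S(f_2,g_6), S(f_3,g_6), S(g_4,g_6), S(g_5,g_6), S(f_1,g_7), S(f_2,g_7), S(f_3,g_7), S(g_4,g_7), S(g_5,g_7), S(g_6,g_7)) all reduce to 0 modulo the current basis, so we have a Gröbner basis.
Inter-reduce: drop elements whose leading term is divisible by another's, tail-reduce, and make monic.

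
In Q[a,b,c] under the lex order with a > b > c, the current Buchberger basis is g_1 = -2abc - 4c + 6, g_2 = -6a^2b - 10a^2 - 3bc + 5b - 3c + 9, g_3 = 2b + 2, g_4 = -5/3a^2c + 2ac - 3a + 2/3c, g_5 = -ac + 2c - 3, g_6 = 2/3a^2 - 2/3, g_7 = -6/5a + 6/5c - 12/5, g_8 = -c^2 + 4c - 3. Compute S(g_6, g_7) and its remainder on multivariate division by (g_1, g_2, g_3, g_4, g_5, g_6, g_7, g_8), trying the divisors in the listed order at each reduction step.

lcm(LM(g_6), LM(g_7)) = a^2.
S = (lcm/LT(g_6))·g_6 − (lcm/LT(g_7))·g_7 = ac - 2a - 1.
Reduce S modulo (g_1, g_2, g_3, g_4, g_5, g_6, g_7, g_8) in that order:
  leading term ac: subtract (-1)·g_5 from ac - 2a - 1 → -2a + 2c - 4
  leading term a: subtract (5/3)·g_7 from -2a + 2c - 4 → 0
The remainder is 0, so this S-polynomial contributes no new basis element.

S(g_6, g_7) = ac - 2a - 1; remainder on division = 0.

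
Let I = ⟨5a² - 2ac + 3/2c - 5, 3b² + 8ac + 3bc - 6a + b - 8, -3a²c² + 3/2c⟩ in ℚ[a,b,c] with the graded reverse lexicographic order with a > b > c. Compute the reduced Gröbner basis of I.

G = {c⁴ - 127/18c³ + 10/9ac + 32/3c² - 85/18c, ac² - 9/40c³ - ½ac + 19/20c² - ⅜c, a² - ⅖ac + 3/10c - 1, b² + 8/3ac + bc - 2a + ⅓b - 8/3}

f_1 = 5a² - 2ac + 3/2c - 5, LT = a².
f_2 = 3b² + 8ac + 3bc - 6a + b - 8, LT = b².
f_3 = -3a²c² + 3/2c, LT = a²c².

S(f_1,f_3): lcm = a²c². S = -⅖ac³ + 3/10c³ - c² + ½c.
  leading term ac³: no divisor's leading term divides it; move -⅖ac³ to the remainder.
  leading term c³: no divisor's leading term divides it; move 3/10c³ to the remainder.
  leading term c²: no divisor's leading term divides it; move -c² to the remainder.
  leading term c: no divisor's leading term divides it; move ½c to the remainder.
  remainder -⅖ac³ + 3/10c³ - c² + ½c ≠ 0; add g_4 = -⅖ac³ + 3/10c³ - c² + ½c to the basis.

S(f_1,g_4): lcm = a²c³. S = -⅖ac⁴ + ¾ac³ + 3/10c⁴ - 5/2ac² - c³ + 5/4ac.
  leading term ac⁴: subtract (c)·g_4 from -⅖ac⁴ + ¾ac³ + 3/10c⁴ - 5/2ac² - c³ + 5/4ac → ¾ac³ - 5/2ac² + 5/4ac - ½c²
  leading term ac³: subtract (-15/8)·g_4 from ¾ac³ - 5/2ac² + 5/4ac - ½c² → -5/2ac² + 9/16c³ + 5/4ac - 19/8c² + 15/16c
  leading term ac²: no divisor's leading term divides it; move -5/2ac² to the remainder.
  leading term c³: no divisor's leading term divides it; move 9/16c³ to the remainder.
  leading term ac: no divisor's leading term divides it; move 5/4ac to the remainder.
  leading term c²: no divisor's leading term divides it; move -19/8c² to the remainder.
  leading term c: no divisor's leading term divides it; move 15/16c to the remainder.
  remainder -5/2ac² + 9/16c³ + 5/4ac - 19/8c² + 15/16c ≠ 0; add g_5 = -5/2ac² + 9/16c³ + 5/4ac - 19/8c² + 15/16c to the basis.

S(g_4,g_5): lcm = ac³. S = 9/40c⁴ + ½ac² - 17/10c³ + 23/8c² - 5/4c.
  leading term c⁴: no divisor's leading term divides it; move 9/40c⁴ to the remainder.
  leading term ac²: subtract (-⅕)·g_5 from ½ac² - 17/10c³ + 23/8c² - 5/4c → -127/80c³ + ¼ac + 12/5c² - 17/16c
  leading term c³: no divisor's leading term divides it; move -127/80c³ to the remainder.
  leading term ac: no divisor's leading term divides it; move ¼ac to the remainder.
  leading term c²: no divisor's leading term divides it; move 12/5c² to the remainder.
  leading term c: no divisor's leading term divides it; move -17/16c to the remainder.
  remainder 9/40c⁴ - 127/80c³ + ¼ac + 12/5c² - 17/16c ≠ 0; add g_6 = 9/40c⁴ - 127/80c³ + ¼ac + 12/5c² - 17/16c to the basis.

The other S-polynomials (S(f_1,f_2), S(f_2,f_3), S(f_2,g_4), S(f_3,g_4), S(f_1,g_5), S(f_2,g_5), S(f_3,g_5), S(f_1,g_6), S(f_2,g_6), S(f_3,g_6), S(g_4,g_6), S(g_5,g_6)) all reduce to 0 modulo the current basis, so we have a Gröbner basis.
Inter-reduce: drop elements whose leading term is divisible by another's, tail-reduce, and make monic.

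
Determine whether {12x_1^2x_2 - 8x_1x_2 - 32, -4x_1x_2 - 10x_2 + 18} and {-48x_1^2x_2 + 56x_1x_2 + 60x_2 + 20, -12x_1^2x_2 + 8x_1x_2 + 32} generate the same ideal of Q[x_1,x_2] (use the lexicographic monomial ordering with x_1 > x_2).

Two ideals are equal iff their reduced Gröbner bases coincide (the reduced basis is unique for a fixed ordering).
Buchberger on the first generating set:
f_1 = 12x_1^2x_2 - 8x_1x_2 - 32, LT = x_1^2x_2.
f_2 = -4x_1x_2 - 10x_2 + 18, LT = x_1x_2.

S(f_1,f_2): lcm = x_1^2x_2. S = -19/6x_1x_2 + 9/2x_1 - 8/3.
  reduce S modulo (f_1, f_2):
  remainder 9/2x_1 + 95/12x_2 - 203/12 ≠ 0; add g_3 = 9/2x_1 + 95/12x_2 - 203/12 to the basis.

S(f_1,g_3): lcm = x_1^2x_2. S = -95/54x_1x_2^2 + 167/54x_1x_2 - 8/3.
  reduce S modulo (f_1, f_2, g_3):
  remainder 475/108x_2^2 - 845/54x_2 + 45/4 ≠ 0; add g_4 = 475/108x_2^2 - 845/54x_2 + 45/4 to the basis.

The other S-polynomials (S(f_2,g_3), S(f_1,g_4), S(f_2,g_4), S(g_3,g_4)) all reduce to 0 modulo the current basis, so we have a Gröbner basis.
Inter-reduce: drop elements whose leading term is divisible by another's, tail-reduce, and make monic.
Reduced Gröbner basis: {x_1 + 95/54x_2 - 203/54, x_2^2 - 338/95x_2 + 243/95}.

Buchberger on the second generating set:
h_1 = -48x_1^2x_2 + 56x_1x_2 + 60x_2 + 20, LT = x_1^2x_2.
h_2 = -12x_1^2x_2 + 8x_1x_2 + 32, LT = x_1^2x_2.

S(h_1,h_2): lcm = x_1^2x_2. S = -1/2x_1x_2 - 5/4x_2 + 9/4.
  reduce S modulo (h_1, h_2):
  remainder -1/2x_1x_2 - 5/4x_2 + 9/4 ≠ 0; add k_3 = -1/2x_1x_2 - 5/4x_2 + 9/4 to the basis.

S(h_1,k_3): lcm = x_1^2x_2. S = -11/3x_1x_2 + 9/2x_1 - 5/4x_2 - 5/12.
  reduce S modulo (h_1, h_2, k_3):
  remainder 9/2x_1 + 95/12x_2 - 203/12 ≠ 0; add k_4 = 9/2x_1 + 95/12x_2 - 203/12 to the basis.

S(h_1,k_4): lcm = x_1^2x_2. S = -95/54x_1x_2^2 + 70/27x_1x_2 - 5/4x_2 - 5/12.
  reduce S modulo (h_1, h_2, k_3, k_4):
  remainder 475/108x_2^2 - 845/54x_2 + 45/4 ≠ 0; add k_5 = 475/108x_2^2 - 845/54x_2 + 45/4 to the basis.

The other S-polynomials (S(h_2,k_3), S(h_2,k_4), S(k_3,k_4), S(h_1,k_5), S(h_2,k_5), S(k_3,k_5), S(k_4,k_5)) all reduce to 0 modulo the current basis, so we have a Gröbner basis.
Inter-reduce: drop elements whose leading term is divisible by another's, tail-reduce, and make monic.
Reduced Gröbner basis: {x_1 + 95/54x_2 - 203/54, x_2^2 - 338/95x_2 + 243/95}.

The two bases agree; hence the ideals are identical.

Yes, the ideals are equal.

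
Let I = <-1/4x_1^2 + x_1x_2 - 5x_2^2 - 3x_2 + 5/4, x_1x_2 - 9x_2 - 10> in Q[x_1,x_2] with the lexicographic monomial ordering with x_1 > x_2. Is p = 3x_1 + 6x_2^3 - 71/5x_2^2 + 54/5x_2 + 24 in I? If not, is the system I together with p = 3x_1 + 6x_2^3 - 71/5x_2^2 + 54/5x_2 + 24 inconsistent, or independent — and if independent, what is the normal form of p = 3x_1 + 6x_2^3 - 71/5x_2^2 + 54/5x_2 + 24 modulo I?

First compute the reduced Gröbner basis of I by Buchberger's algorithm.
f_1 = -1/4x_1^2 + x_1x_2 - 5x_2^2 - 3x_2 + 5/4, LT = x_1^2.
f_2 = x_1x_2 - 9x_2 - 10, LT = x_1x_2.

S(f_1,f_2): lcm = x_1^2x_2. S = -4x_1x_2^2 + 9x_1x_2 + 10x_1 + 20x_2^3 + 12x_2^2 - 5x_2.
  leading term x_1x_2^2: subtract (-4x_2)·f_2 from -4x_1x_2^2 + 9x_1x_2 + 10x_1 + 20x_2^3 + 12x_2^2 - 5x_2 → 9x_1x_2 + 10x_1 + 20x_2^3 - 24x_2^2 - 45x_2
  leading term x_1x_2: subtract (9)·f_2 from 9x_1x_2 + 10x_1 + 20x_2^3 - 24x_2^2 - 45x_2 → 10x_1 + 20x_2^3 - 24x_2^2 + 36x_2 + 90
  leading term x_1: no divisor's leading term divides it; move 10x_1 to the remainder.
  leading term x_2^3: no divisor's leading term divides it; move 20x_2^3 to the remainder.
  leading term x_2^2: no divisor's leading term divides it; move -24x_2^2 to the remainder.
  leading term x_2: no divisor's leading term divides it; move 36x_2 to the remainder.
  leading term 1: no divisor's leading term divides it; move 90 to the remainder.
  remainder 10x_1 + 20x_2^3 - 24x_2^2 + 36x_2 + 90 ≠ 0; add h_3 = 10x_1 + 20x_2^3 - 24x_2^2 + 36x_2 + 90 to the basis.

S(f_1,h_3): lcm = x_1^2. S = -2x_1x_2^3 + 12/5x_1x_2^2 - 38/5x_1x_2 - 9x_1 + 20x_2^2 + 12x_2 - 5.
  leading term x_1x_2^3: subtract (-2x_2^2)·f_2 from -2x_1x_2^3 + 12/5x_1x_2^2 - 38/5x_1x_2 - 9x_1 + 20x_2^2 + 12x_2 - 5 → 12/5x_1x_2^2 - 38/5x_1x_2 - 9x_1 - 18x_2^3 + 12x_2 - 5
  leading term x_1x_2^2: subtract (12/5x_2)·f_2 from 12/5x_1x_2^2 - 38/5x_1x_2 - 9x_1 - 18x_2^3 + 12x_2 - 5 → -38/5x_1x_2 - 9x_1 - 18x_2^3 + 108/5x_2^2 + 36x_2 - 5
  leading term x_1x_2: subtract (-38/5)·f_2 from -38/5x_1x_2 - 9x_1 - 18x_2^3 + 108/5x_2^2 + 36x_2 - 5 → -9x_1 - 18x_2^3 + 108/5x_2^2 - 162/5x_2 - 81
  leading term x_1: subtract (-9/10)·h_3 from -9x_1 - 18x_2^3 + 108/5x_2^2 - 162/5x_2 - 81 → 0
  remainder 0.

S(f_2,h_3): lcm = x_1x_2. S = -2x_2^4 + 12/5x_2^3 - 18/5x_2^2 - 18x_2 - 10.
  leading term x_2^4: no divisor's leading term divides it; move -2x_2^4 to the remainder.
  leading term x_2^3: no divisor's leading term divides it; move 12/5x_2^3 to the remainder.
  leading term x_2^2: no divisor's leading term divides it; move -18/5x_2^2 to the remainder.
  leading term x_2: no divisor's leading term divides it; move -18x_2 to the remainder.
  leading term 1: no divisor's leading term divides it; move -10 to the remainder.
  remainder -2x_2^4 + 12/5x_2^3 - 18/5x_2^2 - 18x_2 - 10 ≠ 0; add h_4 = -2x_2^4 + 12/5x_2^3 - 18/5x_2^2 - 18x_2 - 10 to the basis.

S(f_1,h_4): leading monomials are coprime, so the S-polynomial reduces to 0 (Buchberger's first criterion).
S(f_2,h_4): lcm = x_1x_2^4. S = 6/5x_1x_2^3 - 9/5x_1x_2^2 - 9x_1x_2 - 5x_1 - 9x_2^4 - 10x_2^3.
  leading term x_1x_2^3: subtract (6/5x_2^2)·f_2 from 6/5x_1x_2^3 - 9/5x_1x_2^2 - 9x_1x_2 - 5x_1 - 9x_2^4 - 10x_2^3 → -9/5x_1x_2^2 - 9x_1x_2 - 5x_1 - 9x_2^4 + 4/5x_2^3 + 12x_2^2
  leading term x_1x_2^2: subtract (-9/5x_2)·f_2 from -9/5x_1x_2^2 - 9x_1x_2 - 5x_1 - 9x_2^4 + 4/5x_2^3 + 12x_2^2 → -9x_1x_2 - 5x_1 - 9x_2^4 + 4/5x_2^3 - 21/5x_2^2 - 18x_2
  leading term x_1x_2: subtract (-9)·f_2 from -9x_1x_2 - 5x_1 - 9x_2^4 + 4/5x_2^3 - 21/5x_2^2 - 18x_2 → -5x_1 - 9x_2^4 + 4/5x_2^3 - 21/5x_2^2 - 99x_2 - 90
  leading term x_1: subtract (-1/2)·h_3 from -5x_1 - 9x_2^4 + 4/5x_2^3 - 21/5x_2^2 - 99x_2 - 90 → -9x_2^4 + 54/5x_2^3 - 81/5x_2^2 - 81x_2 - 45
  leading term x_2^4: subtract (9/2)·h_4 from -9x_2^4 + 54/5x_2^3 - 81/5x_2^2 - 81x_2 - 45 → 0
  remainder 0.

S(h_3,h_4): leading monomials are coprime, so the S-polynomial reduces to 0 (Buchberger's first criterion).
Every S-polynomial of the final basis reduces to 0, so we have a Gröbner basis.
Inter-reduce: drop elements whose leading term is divisible by another's, tail-reduce, and make monic.
Reduced Gröbner basis: {x_1 + 2x_2^3 - 12/5x_2^2 + 18/5x_2 + 9, x_2^4 - 6/5x_2^3 + 9/5x_2^2 + 9x_2 + 5}.
Label its elements g_1 = x_1 + 2x_2^3 - 12/5x_2^2 + 18/5x_2 + 9, g_2 = x_2^4 - 6/5x_2^3 + 9/5x_2^2 + 9x_2 + 5.

Reduce p = 3x_1 + 6x_2^3 - 71/5x_2^2 + 54/5x_2 + 24 modulo G:
  leading term x_1: subtract (3)·g_1 from 3x_1 + 6x_2^3 - 71/5x_2^2 + 54/5x_2 + 24 → -7x_2^2 - 3
  leading term x_2^2: no divisor's leading term divides it; move -7x_2^2 to the remainder.
  leading term 1: no divisor's leading term divides it; move -3 to the remainder.
  normal form = -7x_2^2 - 3.
The normal form is nonzero, so p ∉ I. Since p minus its normal form lies in I, I + (p) = I + (r) where r = -7x_2^2 - 3; decide whether this ideal is the whole ring.
Run Buchberger on G together with r (pairs among the g_i already reduce to 0 since G is a Gröbner basis):
g_1 = x_1 + 2x_2^3 - 12/5x_2^2 + 18/5x_2 + 9, LT = x_1.
g_2 = x_2^4 - 6/5x_2^3 + 9/5x_2^2 + 9x_2 + 5, LT = x_2^4.
r = -7x_2^2 - 3, LT = x_2^2.

S(g_1,g_2): leading monomials are coprime, so the S-polynomial reduces to 0 (Buchberger's first criterion).
S(g_1,r): leading monomials are coprime, so the S-polynomial reduces to 0 (Buchberger's first criterion).
S(g_2,r): lcm = x_2^4. S = -6/5x_2^3 + 48/35x_2^2 + 9x_2 + 5.
  leading term x_2^3: subtract (6/35x_2)·r from -6/5x_2^3 + 48/35x_2^2 + 9x_2 + 5 → 48/35x_2^2 + 333/35x_2 + 5
  leading term x_2^2: subtract (-48/245)·r from 48/35x_2^2 + 333/35x_2 + 5 → 333/35x_2 + 1081/245
  leading term x_2: no divisor's leading term divides it; move 333/35x_2 to the remainder.
  leading term 1: no divisor's leading term divides it; move 1081/245 to the remainder.
  remainder 333/35x_2 + 1081/245 ≠ 0; add m_4 = 333/35x_2 + 1081/245 to the basis.

S(g_1,m_4): leading monomials are coprime, so the S-polynomial reduces to 0 (Buchberger's first criterion).
S(g_2,m_4): lcm = x_2^4. S = -19391/11655x_2^3 + 9/5x_2^2 + 9x_2 + 5.
  leading term x_2^3: subtract (19391/81585x_2)·r from -19391/11655x_2^3 + 9/5x_2^2 + 9x_2 + 5 → 9/5x_2^2 + 264146/27195x_2 + 5
  leading term x_2^2: subtract (-9/35)·r from 9/5x_2^2 + 264146/27195x_2 + 5 → 264146/27195x_2 + 148/35
  leading term x_2: subtract (264146/258741)·m_4 from 264146/27195x_2 + 148/35 → -3497230/12678309
  leading term 1: no divisor's leading term divides it; move -3497230/12678309 to the remainder.
  remainder -3497230/12678309 ≠ 0; add m_5 = -3497230/12678309 to the basis.

S(r,m_4): lcm = x_2^2. S = -1081/2331x_2 + 3/7.
  leading term x_2: subtract (-5405/110889)·m_4 from -1081/2331x_2 + 3/7 → 3497230/5433561
  leading term 1: subtract (-7/3)·m_5 from 3497230/5433561 → 0
  remainder 0.

S(g_1,m_5): leading monomials are coprime, so the S-polynomial reduces to 0 (Buchberger's first criterion).
S(g_2,m_5): leading monomials are coprime, so the S-polynomial reduces to 0 (Buchberger's first criterion).
S(r,m_5): leading monomials are coprime, so the S-polynomial reduces to 0 (Buchberger's first criterion).
S(m_4,m_5): leading monomials are coprime, so the S-polynomial reduces to 0 (Buchberger's first criterion).
Every S-polynomial of the final basis reduces to 0, so we have a Gröbner basis.
Inter-reduce: drop elements whose leading term is divisible by another's, tail-reduce, and make monic.
Reduced Gröbner basis: {1}.
The reduced Gröbner basis of I + (p) is {1}: the ideal is the whole ring, so the enlarged system has no common solution — adjoining p is inconsistent.

Adjoining 3x_1 + 6x_2^3 - 71/5x_2^2 + 54/5x_2 + 24 makes the ideal the whole ring: the system is inconsistent.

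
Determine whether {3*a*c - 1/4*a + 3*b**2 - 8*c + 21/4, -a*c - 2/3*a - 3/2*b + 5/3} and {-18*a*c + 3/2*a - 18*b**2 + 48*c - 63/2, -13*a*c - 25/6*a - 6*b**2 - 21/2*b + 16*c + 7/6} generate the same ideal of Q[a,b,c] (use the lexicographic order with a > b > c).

Equality of ideals is decidable: compute both reduced Gröbner bases (unique for the ordering) and check whether they agree.
Buchberger on the first generating set:
f_1 = 3*a*c - 1/4*a + 3*b**2 - 8*c + 21/4, LT = a*c.
f_2 = -a*c - 2/3*a - 3/2*b + 5/3, LT = a*c.

S(f_1,f_2): lcm = a*c. S = -3/4*a + b**2 - 3/2*b - 8/3*c + 41/12.
  leading term a: no divisor's leading term divides it; move -3/4*a to the remainder.
  leading term b**2: no divisor's leading term divides it; move b**2 to the remainder.
  leading term b: no divisor's leading term divides it; move -3/2*b to the remainder.
  leading term c: no divisor's leading term divides it; move -8/3*c to the remainder.
  leading term 1: no divisor's leading term divides it; move 41/12 to the remainder.
  remainder -3/4*a + b**2 - 3/2*b - 8/3*c + 41/12 ≠ 0; add g_3 = -3/4*a + b**2 - 3/2*b - 8/3*c + 41/12 to the basis.

S(f_1,g_3): lcm = a*c. S = -1/12*a + 4/3*b**2*c + b**2 - 2*b*c - 32/9*c**2 + 17/9*c + 7/4.
  leading term a: subtract (1/9)·g_3 from -1/12*a + 4/3*b**2*c + b**2 - 2*b*c - 32/9*c**2 + 17/9*c + 7/4 → 4/3*b**2*c + 8/9*b**2 - 2*b*c + 1/6*b - 32/9*c**2 + 59/27*c + 37/27
  leading term b**2*c: no divisor's leading term divides it; move 4/3*b**2*c to the remainder.
  leading term b**2: no divisor's leading term divides it; move 8/9*b**2 to the remainder.
  leading term b*c: no divisor's leading term divides it; move -2*b*c to the remainder.
  leading term b: no divisor's leading term divides it; move 1/6*b to the remainder.
  leading term c**2: no divisor's leading term divides it; move -32/9*c**2 to the remainder.
  leading term c: no divisor's leading term divides it; move 59/27*c to the remainder.
  leading term 1: no divisor's leading term divides it; move 37/27 to the remainder.
  remainder 4/3*b**2*c + 8/9*b**2 - 2*b*c + 1/6*b - 32/9*c**2 + 59/27*c + 37/27 ≠ 0; add g_4 = 4/3*b**2*c + 8/9*b**2 - 2*b*c + 1/6*b - 32/9*c**2 + 59/27*c + 37/27 to the basis.

The other S-polynomials (S(f_2,g_3), S(f_1,g_4), S(f_2,g_4), S(g_3,g_4)) all reduce to 0 modulo the current basis, so we have a Gröbner basis.
Inter-reduce: drop elements whose leading term is divisible by another's, tail-reduce, and make monic.
Reduced Gröbner basis: {a - 4/3*b**2 + 2*b + 32/9*c - 41/9, b**2*c + 2/3*b**2 - 3/2*b*c + 1/8*b - 8/3*c**2 + 59/36*c + 37/36}.

Buchberger on the second generating set:
h_1 = -18*a*c + 3/2*a - 18*b**2 + 48*c - 63/2, LT = a*c.
h_2 = -13*a*c - 25/6*a - 6*b**2 - 21/2*b + 16*c + 7/6, LT = a*c.

S(h_1,h_2): lcm = a*c. S = -21/52*a + 7/13*b**2 - 21/26*b - 56/39*c + 287/156.
  leading term a: no divisor's leading term divides it; move -21/52*a to the remainder.
  leading term b**2: no divisor's leading term divides it; move 7/13*b**2 to the remainder.
  leading term b: no divisor's leading term divides it; move -21/26*b to the remainder.
  leading term c: no divisor's leading term divides it; move -56/39*c to the remainder.
  leading term 1: no divisor's leading term divides it; move 287/156 to the remainder.
  remainder -21/52*a + 7/13*b**2 - 21/26*b - 56/39*c + 287/156 ≠ 0; add k_3 = -21/52*a + 7/13*b**2 - 21/26*b - 56/39*c + 287/156 to the basis.

S(h_1,k_3): lcm = a*c. S = -1/12*a + 4/3*b**2*c + b**2 - 2*b*c - 32/9*c**2 + 17/9*c + 7/4.
  leading term a: subtract (13/63)·k_3 from -1/12*a + 4/3*b**2*c + b**2 - 2*b*c - 32/9*c**2 + 17/9*c + 7/4 → 4/3*b**2*c + 8/9*b**2 - 2*b*c + 1/6*b - 32/9*c**2 + 59/27*c + 37/27
  leading term b**2*c: no divisor's leading term divides it; move 4/3*b**2*c to the remainder.
  leading term b**2: no divisor's leading term divides it; move 8/9*b**2 to the remainder.
  leading term b*c: no divisor's leading term divides it; move -2*b*c to the remainder.
  leading term b: no divisor's leading term divides it; move 1/6*b to the remainder.
  leading term c**2: no divisor's leading term divides it; move -32/9*c**2 to the remainder.
  leading term c: no divisor's leading term divides it; move 59/27*c to the remainder.
  leading term 1: no divisor's leading term divides it; move 37/27 to the remainder.
  remainder 4/3*b**2*c + 8/9*b**2 - 2*b*c + 1/6*b - 32/9*c**2 + 59/27*c + 37/27 ≠ 0; add k_4 = 4/3*b**2*c + 8/9*b**2 - 2*b*c + 1/6*b - 32/9*c**2 + 59/27*c + 37/27 to the basis.

The other S-polynomials (S(h_2,k_3), S(h_1,k_4), S(h_2,k_4), S(k_3,k_4)) all reduce to 0 modulo the current basis, so we have a Gröbner basis.
Inter-reduce: drop elements whose leading term is divisible by another's, tail-reduce, and make monic.
Reduced Gröbner basis: {a - 4/3*b**2 + 2*b + 32/9*c - 41/9, b**2*c + 2/3*b**2 - 3/2*b*c + 1/8*b - 8/3*c**2 + 59/36*c + 37/36}.

These coincide, so the ideals are equal.

Yes, the ideals are equal.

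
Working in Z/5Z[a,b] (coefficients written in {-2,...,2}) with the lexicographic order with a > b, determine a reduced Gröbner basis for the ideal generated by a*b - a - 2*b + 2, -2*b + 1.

G = {a - 2, b + 2}

f_1 = a*b - a - 2*b + 2, LT = a*b.
f_2 = -2*b + 1, LT = b.

S(f_1,f_2): lcm = a*b. S = 2*a - 2*b + 2.
  reduce S modulo (f_1, f_2):
  remainder 2*a + 1 ≠ 0; add g_3 = 2*a + 1 to the basis.

The other S-polynomials (S(f_1,g_3), S(f_2,g_3)) all reduce to 0 modulo the current basis, so we have a Gröbner basis.
Inter-reduce: drop elements whose leading term is divisible by another's, tail-reduce, and make monic.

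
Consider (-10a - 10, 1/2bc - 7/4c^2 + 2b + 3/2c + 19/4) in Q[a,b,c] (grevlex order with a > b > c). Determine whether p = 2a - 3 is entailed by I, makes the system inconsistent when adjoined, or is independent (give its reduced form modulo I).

Adjoining 2a - 3 makes the ideal the whole ring: the system is inconsistent.

First compute the reduced Gröbner basis of I by Buchberger's algorithm.
f_1 = -10a - 10, LT = a.
f_2 = 1/2bc - 7/4c^2 + 2b + 3/2c + 19/4, LT = bc.

The S-polynomials (S(f_1,f_2)) all reduce to 0 modulo the current basis, so we have a Gröbner basis.
Inter-reduce: drop elements whose leading term is divisible by another's, tail-reduce, and make monic.
Reduced Gröbner basis: {bc - 7/2c^2 + 4b + 3c + 19/2, a + 1}.
Label its elements g_1 = bc - 7/2c^2 + 4b + 3c + 19/2, g_2 = a + 1.

Reduce p = 2a - 3 modulo G:
  leading term a: subtract (2)·g_2 from 2a - 3 → -5
  leading term 1: no divisor's leading term divides it; move -5 to the remainder.
  normal form = -5.
The normal form is nonzero, so p ∉ I. Since p minus its normal form lies in I, I + (p) = I + (r) where r = -5; decide whether this ideal is the whole ring.
Here r = -5 is a nonzero constant, hence a unit: 1 ∈ I + (p), the Gröbner basis of I + (p) is {1}, and the enlarged system has no common solution — adjoining p is inconsistent.

Ideal membership is decidable via reduction modulo a Gröbner basis.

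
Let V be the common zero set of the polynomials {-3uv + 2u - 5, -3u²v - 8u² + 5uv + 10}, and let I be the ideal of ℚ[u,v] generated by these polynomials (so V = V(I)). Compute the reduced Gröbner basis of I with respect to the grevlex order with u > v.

G = {v² - 29/3v - 32/3, u + 1/10v - 9/10}

f_1 = -3uv + 2u - 5, LT = uv.
f_2 = -3u²v - 8u² + 5uv + 10, LT = u²v.

S(f_1,f_2): lcm = u²v. S = -10/3u² + 5/3uv + 5/3u + 10/3.
  leading term u²: no divisor's leading term divides it; move -10/3u² to the remainder.
  leading term uv: subtract (-5/9)·f_1 from 5/3uv + 5/3u + 10/3 → 25/9u + 5/9
  leading term u: no divisor's leading term divides it; move 25/9u to the remainder.
  leading term 1: no divisor's leading term divides it; move 5/9 to the remainder.
  remainder -10/3u² + 25/9u + 5/9 ≠ 0; add g_3 = -10/3u² + 25/9u + 5/9 to the basis.

S(f_1,g_3): lcm = u²v. S = -⅔u² + ⅚uv + 5/3u + ⅙v.
  leading term u²: subtract (⅕)·g_3 from -⅔u² + ⅚uv + 5/3u + ⅙v → ⅚uv + 10/9u + ⅙v - 1/9
  leading term uv: subtract (-5/18)·f_1 from ⅚uv + 10/9u + ⅙v - 1/9 → 5/3u + ⅙v - 3/2
  leading term u: no divisor's leading term divides it; move 5/3u to the remainder.
  leading term v: no divisor's leading term divides it; move ⅙v to the remainder.
  leading term 1: no divisor's leading term divides it; move -3/2 to the remainder.
  remainder 5/3u + ⅙v - 3/2 ≠ 0; add g_4 = 5/3u + ⅙v - 3/2 to the basis.

S(f_1,g_4): lcm = uv. S = -1/10v² - ⅔u + 9/10v + 5/3.
  leading term v²: no divisor's leading term divides it; move -1/10v² to the remainder.
  leading term u: subtract (-⅖)·g_4 from -⅔u + 9/10v + 5/3 → 29/30v + 16/15
  leading term v: no divisor's leading term divides it; move 29/30v to the remainder.
  leading term 1: no divisor's leading term divides it; move 16/15 to the remainder.
  remainder -1/10v² + 29/30v + 16/15 ≠ 0; add g_5 = -1/10v² + 29/30v + 16/15 to the basis.

The other S-polynomials (S(f_2,g_3), S(f_2,g_4), S(g_3,g_4), S(f_1,g_5), S(f_2,g_5), S(g_3,g_5), S(g_4,g_5)) all reduce to 0 modulo the current basis, so we have a Gröbner basis.
Inter-reduce: drop elements whose leading term is divisible by another's, tail-reduce, and make monic.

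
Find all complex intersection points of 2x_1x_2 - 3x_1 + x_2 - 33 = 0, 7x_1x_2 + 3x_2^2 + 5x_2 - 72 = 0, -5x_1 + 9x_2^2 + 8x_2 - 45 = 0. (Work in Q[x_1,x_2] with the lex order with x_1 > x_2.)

{(-5, -2)}

Compute a lex Gröbner basis by Buchberger's algorithm.
f_1 = 2x_1x_2 - 3x_1 + x_2 - 33, LT = x_1x_2.
f_2 = 7x_1x_2 + 3x_2^2 + 5x_2 - 72, LT = x_1x_2.
f_3 = -5x_1 + 9x_2^2 + 8x_2 - 45, LT = x_1.

S(f_1,f_2): lcm = x_1x_2. S = -3/2x_1 - 3/7x_2^2 - 3/14x_2 - 87/14.
  reduce S modulo (f_1, f_2, f_3):
  remainder -219/70x_2^2 - 183/70x_2 + 51/7 ≠ 0; add h_4 = -219/70x_2^2 - 183/70x_2 + 51/7 to the basis.

S(f_1,f_3): lcm = x_1x_2. S = -3/2x_1 + 9/5x_2^3 + 8/5x_2^2 - 17/2x_2 - 33/2.
  reduce S modulo (f_1, f_2, f_3, h_4):
  remainder -24152/5329x_2 - 48304/5329 ≠ 0; add h_5 = -24152/5329x_2 - 48304/5329 to the basis.

The other S-polynomials (S(f_2,f_3), S(f_1,h_4), S(f_2,h_4), S(f_3,h_4), S(f_1,h_5), S(f_2,h_5), S(f_3,h_5), S(h_4,h_5)) all reduce to 0 modulo the current basis, so we have a Gröbner basis.
Inter-reduce: drop elements whose leading term is divisible by another's, tail-reduce, and make monic.
Reduced Gröbner basis: {x_1 + 5, x_2 + 2}.

A lex Gröbner basis eliminates variables successively. Here x_2 + 2 depends only on x_2, with roots {-2}; lifting each root through the earlier basis elements recovers the full solutions.
  x_2 = -2: the earlier basis element becomes x_1 + 5 = 0, giving x_1 = -5 — point (-5, -2).
A lex Gröbner basis triangularizes the system, enabling back-substitution.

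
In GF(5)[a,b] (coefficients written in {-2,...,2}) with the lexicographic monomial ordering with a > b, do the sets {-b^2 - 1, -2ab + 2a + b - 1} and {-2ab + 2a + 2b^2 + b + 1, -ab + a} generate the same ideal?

Since reduced Gröbner bases are canonical representatives of ideals under a given ordering, it suffices to compute and compare them.
Buchberger on the first generating set:
f_1 = -b^2 - 1, LT = b^2.
f_2 = -2ab + 2a + b - 1, LT = ab.

S(f_1,f_2): lcm = ab^2. S = ab + a - 2b^2 + 2b.
  leading term ab: subtract (2)·f_2 from ab + a - 2b^2 + 2b → 2a - 2b^2 + 2
  leading term a: no divisor's leading term divides it; move 2a to the remainder.
  leading term b^2: subtract (2)·f_1 from -2b^2 + 2 → -1
  leading term 1: no divisor's leading term divides it; move -1 to the remainder.
  remainder 2a - 1 ≠ 0; add g_3 = 2a - 1 to the basis.

The other S-polynomials (S(f_1,g_3), S(f_2,g_3)) all reduce to 0 modulo the current basis, so we have a Gröbner basis.
Inter-reduce: drop elements whose leading term is divisible by another's, tail-reduce, and make monic.
Reduced Gröbner basis: {a + 2, b^2 + 1}.

Buchberger on the second generating set:
h_1 = -2ab + 2a + 2b^2 + b + 1, LT = ab.
h_2 = -ab + a, LT = ab.

S(h_1,h_2): lcm = ab. S = -b^2 + 2b + 2.
  leading term b^2: no divisor's leading term divides it; move -b^2 to the remainder.
  leading term b: no divisor's leading term divides it; move 2b to the remainder.
  leading term 1: no divisor's leading term divides it; move 2 to the remainder.
  remainder -b^2 + 2b + 2 ≠ 0; add k_3 = -b^2 + 2b + 2 to the basis.

S(h_1,k_3): lcm = ab^2. S = ab + 2a - b^3 + 2b^2 + 2b.
  leading term ab: subtract (2)·h_1 from ab + 2a - b^3 + 2b^2 + 2b → -2a - b^3 - 2b^2 - 2
  leading term a: no divisor's leading term divides it; move -2a to the remainder.
  leading term b^3: subtract (b)·k_3 from -b^3 - 2b^2 - 2 → b^2 - 2b - 2
  leading term b^2: subtract (-1)·k_3 from b^2 - 2b - 2 → 0
  remainder -2a ≠ 0; add k_4 = -2a to the basis.

The other S-polynomials (S(h_2,k_3), S(h_1,k_4), S(h_2,k_4), S(k_3,k_4)) all reduce to 0 modulo the current basis, so we have a Gröbner basis.
Inter-reduce: drop elements whose leading term is divisible by another's, tail-reduce, and make monic.
Reduced Gröbner basis: {a, b^2 - 2b - 2}.

These differ, so the ideals are not equal.
The choice of monomial ordering does not affect the verdict — as long as both bases are computed under the same ordering, their equality decides ideal equality.

No, the ideals differ.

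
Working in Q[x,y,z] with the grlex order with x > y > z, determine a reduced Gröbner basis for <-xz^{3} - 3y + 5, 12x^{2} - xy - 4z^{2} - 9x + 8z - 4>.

f_1 = -xz^{3} - 3y + 5, LT = xz^{3}.
f_2 = 12x^{2} - xy - 4z^{2} - 9x + 8z - 4, LT = x^{2}.

S(f_1,f_2): lcm = x^{2}z^{3}. S = \tfrac{1}{12}xyz^{3} + \tfrac{1}{3}z^{5} + \tfrac{3}{4}xz^{3} - \tfrac{2}{3}z^{4} + \tfrac{1}{3}z^{3} + 3xy - 5x.
  reduce S modulo (f_1, f_2):
  remainder \tfrac{1}{3}z^{5} - \tfrac{2}{3}z^{4} + \tfrac{1}{3}z^{3} + 3xy - \tfrac{1}{4}y^{2} - 5x - \tfrac{11}{6}y + \tfrac{15}{4} ≠ 0; add g_3 = \tfrac{1}{3}z^{5} - \tfrac{2}{3}z^{4} + \tfrac{1}{3}z^{3} + 3xy - \tfrac{1}{4}y^{2} - 5x - \tfrac{11}{6}y + \tfrac{15}{4} to the basis.

The other S-polynomials (S(f_1,g_3), S(f_2,g_3)) all reduce to 0 modulo the current basis, so we have a Gröbner basis.

G = {z^{5} - 2z^{4} + z^{3} + 9xy - \tfrac{3}{4}y^{2} - 15x - \tfrac{11}{2}y + \tfrac{45}{4}, xz^{3} + 3y - 5, x^{2} - \tfrac{1}{12}xy - \tfrac{1}{3}z^{2} - \tfrac{3}{4}x + \tfrac{2}{3}z - \tfrac{1}{3}}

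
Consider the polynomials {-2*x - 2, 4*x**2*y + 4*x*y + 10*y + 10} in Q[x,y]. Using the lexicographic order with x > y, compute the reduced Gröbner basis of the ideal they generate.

G = {x + 1, y + 1}

The reduced Gröbner basis is the canonical form of the ideal for this ordering.

f_1 = -2*x - 2, LT = x.
f_2 = 4*x**2*y + 4*x*y + 10*y + 10, LT = x**2*y.

S(f_1,f_2): lcm = x**2*y. S = -5/2*y - 5/2.
  leading term y: no divisor's leading term divides it; move -5/2*y to the remainder.
  leading term 1: no divisor's leading term divides it; move -5/2 to the remainder.
  remainder -5/2*y - 5/2 ≠ 0; add g_3 = -5/2*y - 5/2 to the basis.

S(f_1,g_3): leading monomials are coprime, so the S-polynomial reduces to 0 (Buchberger's first criterion).
S(f_2,g_3): lcm = x**2*y. S = -x**2 + x*y + 5/2*y + 5/2.
  leading term x**2: subtract (1/2*x)·f_1 from -x**2 + x*y + 5/2*y + 5/2 → x*y + x + 5/2*y + 5/2
  leading term x*y: subtract (-1/2*y)·f_1 from x*y + x + 5/2*y + 5/2 → x + 3/2*y + 5/2
  leading term x: subtract (-1/2)·f_1 from x + 3/2*y + 5/2 → 3/2*y + 3/2
  leading term y: subtract (-3/5)·g_3 from 3/2*y + 3/2 → 0
  remainder 0.

Every S-polynomial of the final basis reduces to 0, so we have a Gröbner basis.
Inter-reduce: drop elements whose leading term is divisible by another's, tail-reduce, and make monic.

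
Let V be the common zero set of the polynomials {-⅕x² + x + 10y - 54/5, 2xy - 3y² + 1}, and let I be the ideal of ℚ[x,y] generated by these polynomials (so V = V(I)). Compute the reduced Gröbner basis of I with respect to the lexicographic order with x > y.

G = {x - 9/2y³ + 115y² - 213/2y - 5, y⁴ - 230/9y³ + 70/3y² + 10/9y + 1/9}

f_1 = -⅕x² + x + 10y - 54/5, LT = x².
f_2 = 2xy - 3y² + 1, LT = xy.

S(f_1,f_2): lcm = x²y. S = 3/2xy² - 5xy - ½x - 50y² + 54y.
  leading term xy²: subtract (¾y)·f_2 from 3/2xy² - 5xy - ½x - 50y² + 54y → -5xy - ½x + 9/4y³ - 50y² + 213/4y
  leading term xy: subtract (-5/2)·f_2 from -5xy - ½x + 9/4y³ - 50y² + 213/4y → -½x + 9/4y³ - 115/2y² + 213/4y + 5/2
  leading term x: no divisor's leading term divides it; move -½x to the remainder.
  leading term y³: no divisor's leading term divides it; move 9/4y³ to the remainder.
  leading term y²: no divisor's leading term divides it; move -115/2y² to the remainder.
  leading term y: no divisor's leading term divides it; move 213/4y to the remainder.
  leading term 1: no divisor's leading term divides it; move 5/2 to the remainder.
  remainder -½x + 9/4y³ - 115/2y² + 213/4y + 5/2 ≠ 0; add g_3 = -½x + 9/4y³ - 115/2y² + 213/4y + 5/2 to the basis.

S(f_1,g_3): lcm = x². S = 9/2xy³ - 115xy² + 213/2xy - 50y + 54.
  leading term xy³: subtract (9/4y²)·f_2 from 9/2xy³ - 115xy² + 213/2xy - 50y + 54 → -115xy² + 213/2xy + 27/4y⁴ - 9/4y² - 50y + 54
  leading term xy²: subtract (-115/2y)·f_2 from -115xy² + 213/2xy + 27/4y⁴ - 9/4y² - 50y + 54 → 213/2xy + 27/4y⁴ - 345/2y³ - 9/4y² + 15/2y + 54
  leading term xy: subtract (213/4)·f_2 from 213/2xy + 27/4y⁴ - 345/2y³ - 9/4y² + 15/2y + 54 → 27/4y⁴ - 345/2y³ + 315/2y² + 15/2y + ¾
  leading term y⁴: no divisor's leading term divides it; move 27/4y⁴ to the remainder.
  leading term y³: no divisor's leading term divides it; move -345/2y³ to the remainder.
  leading term y²: no divisor's leading term divides it; move 315/2y² to the remainder.
  leading term y: no divisor's leading term divides it; move 15/2y to the remainder.
  leading term 1: no divisor's leading term divides it; move ¾ to the remainder.
  remainder 27/4y⁴ - 345/2y³ + 315/2y² + 15/2y + ¾ ≠ 0; add g_4 = 27/4y⁴ - 345/2y³ + 315/2y² + 15/2y + ¾ to the basis.

S(f_2,g_3): lcm = xy. S = 9/2y⁴ - 115y³ + 105y² + 5y + ½.
  leading term y⁴: subtract (⅔)·g_4 from 9/2y⁴ - 115y³ + 105y² + 5y + ½ → 0
  remainder 0.

S(f_1,g_4): leading monomials are coprime, so the S-polynomial reduces to 0 (Buchberger's first criterion).
S(f_2,g_4): lcm = xy⁴. S = 230/9xy³ - 70/3xy² - 10/9xy - 1/9x - 3/2y⁵ + ½y³.
  leading term xy³: subtract (115/9y²)·f_2 from 230/9xy³ - 70/3xy² - 10/9xy - 1/9x - 3/2y⁵ + ½y³ → -70/3xy² - 10/9xy - 1/9x - 3/2y⁵ + 115/3y⁴ + ½y³ - 115/9y²
  leading term xy²: subtract (-35/3y)·f_2 from -70/3xy² - 10/9xy - 1/9x - 3/2y⁵ + 115/3y⁴ + ½y³ - 115/9y² → -10/9xy - 1/9x - 3/2y⁵ + 115/3y⁴ - 69/2y³ - 115/9y² + 35/3y
  leading term xy: subtract (-5/9)·f_2 from -10/9xy - 1/9x - 3/2y⁵ + 115/3y⁴ - 69/2y³ - 115/9y² + 35/3y → -1/9x - 3/2y⁵ + 115/3y⁴ - 69/2y³ - 130/9y² + 35/3y + 5/9
  leading term x: subtract (2/9)·g_3 from -1/9x - 3/2y⁵ + 115/3y⁴ - 69/2y³ - 130/9y² + 35/3y + 5/9 → -3/2y⁵ + 115/3y⁴ - 35y³ - 5/3y² - ⅙y
  leading term y⁵: subtract (-2/9y)·g_4 from -3/2y⁵ + 115/3y⁴ - 35y³ - 5/3y² - ⅙y → 0
  remainder 0.

S(g_3,g_4): leading monomials are coprime, so the S-polynomial reduces to 0 (Buchberger's first criterion).
Every S-polynomial of the final basis reduces to 0, so we have a Gröbner basis.
Inter-reduce: drop elements whose leading term is divisible by another's, tail-reduce, and make monic.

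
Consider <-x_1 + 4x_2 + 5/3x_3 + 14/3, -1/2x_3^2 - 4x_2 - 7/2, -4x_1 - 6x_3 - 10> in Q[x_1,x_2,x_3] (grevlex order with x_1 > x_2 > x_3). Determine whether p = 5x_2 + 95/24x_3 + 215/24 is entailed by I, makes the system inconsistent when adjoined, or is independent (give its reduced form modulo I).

First compute the reduced Gröbner basis of I by Buchberger's algorithm.
f_1 = -x_1 + 4x_2 + 5/3x_3 + 14/3, LT = x_1.
f_2 = -1/2x_3^2 - 4x_2 - 7/2, LT = x_3^2.
f_3 = -4x_1 - 6x_3 - 10, LT = x_1.

S(f_1,f_3): lcm = x_1. S = -4x_2 - 19/6x_3 - 43/6.
  leading term x_2: no divisor's leading term divides it; move -4x_2 to the remainder.
  leading term x_3: no divisor's leading term divides it; move -19/6x_3 to the remainder.
  leading term 1: no divisor's leading term divides it; move -43/6 to the remainder.
  remainder -4x_2 - 19/6x_3 - 43/6 ≠ 0; add h_4 = -4x_2 - 19/6x_3 - 43/6 to the basis.

The other S-polynomials (S(f_1,f_2), S(f_2,f_3), S(f_1,h_4), S(f_2,h_4), S(f_3,h_4)) all reduce to 0 modulo the current basis, so we have a Gröbner basis.
Inter-reduce: drop elements whose leading term is divisible by another's, tail-reduce, and make monic.
Reduced Gröbner basis: {x_3^2 - 19/3x_3 - 22/3, x_1 + 3/2x_3 + 5/2, x_2 + 19/24x_3 + 43/24}.
Label its elements g_1 = x_3^2 - 19/3x_3 - 22/3, g_2 = x_1 + 3/2x_3 + 5/2, g_3 = x_2 + 19/24x_3 + 43/24.

Reduce p = 5x_2 + 95/24x_3 + 215/24 modulo G:
  leading term x_2: subtract (5)·g_3 from 5x_2 + 95/24x_3 + 215/24 → 0
  normal form = 0.
Since the normal form is 0, p ∈ I.

5x_2 + 95/24x_3 + 215/24 lies in I (it reduces to 0).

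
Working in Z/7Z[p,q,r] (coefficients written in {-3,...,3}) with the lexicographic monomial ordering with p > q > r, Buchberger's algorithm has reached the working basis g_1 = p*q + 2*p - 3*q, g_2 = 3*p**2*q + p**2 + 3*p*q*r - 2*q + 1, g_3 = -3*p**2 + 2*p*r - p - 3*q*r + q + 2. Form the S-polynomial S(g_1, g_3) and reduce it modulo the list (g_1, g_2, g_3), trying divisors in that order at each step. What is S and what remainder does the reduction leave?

lcm(LM(g_1), LM(g_3)) = p**2*q.
S = (lcm/LT(g_1))·g_1 − (lcm/LT(g_3))·g_3 = 2*p**2 + 3*p*q*r - p*q - q**2*r - 2*q**2 + 3*q.
Reduce S modulo (g_1, g_2, g_3) in that order:
  leading term p**2: subtract (-3)·g_3 from 2*p**2 + 3*p*q*r - p*q - q**2*r - 2*q**2 + 3*q → 3*p*q*r - p*q - p*r - 3*p - q**2*r - 2*q**2 - 2*q*r - q - 1
  leading term p*q*r: subtract (3*r)·g_1 from 3*p*q*r - p*q - p*r - 3*p - q**2*r - 2*q**2 - 2*q*r - q - 1 → -p*q - 3*p - q**2*r - 2*q**2 - q - 1
  leading term p*q: subtract (-1)·g_1 from -p*q - 3*p - q**2*r - 2*q**2 - q - 1 → -p - q**2*r - 2*q**2 + 3*q - 1
  leading term p: no divisor's leading term divides it; move -p to the remainder.
  leading term q**2*r: no divisor's leading term divides it; move -q**2*r to the remainder.
  leading term q**2: no divisor's leading term divides it; move -2*q**2 to the remainder.
  leading term q: no divisor's leading term divides it; move 3*q to the remainder.
  leading term 1: no divisor's leading term divides it; move -1 to the remainder.
The remainder -p - q**2*r - 2*q**2 + 3*q - 1 is nonzero, so it would be added as the next basis element.
An S-polynomial is built so that the two leading terms cancel; whether anything survives reduction is exactly the Gröbner-basis criterion.

S(g_1, g_3) = 2*p**2 + 3*p*q*r - p*q - q**2*r - 2*q**2 + 3*q; remainder on division = -p - q**2*r - 2*q**2 + 3*q - 1.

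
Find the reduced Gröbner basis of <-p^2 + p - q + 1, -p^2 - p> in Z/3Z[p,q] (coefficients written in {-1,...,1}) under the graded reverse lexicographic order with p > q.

f_1 = -p^2 + p - q + 1, LT = p^2.
f_2 = -p^2 - p, LT = p^2.

S(f_1,f_2): lcm = p^2. S = p + q - 1.
  leading term p: no divisor's leading term divides it; move p to the remainder.
  leading term q: no divisor's leading term divides it; move q to the remainder.
  leading term 1: no divisor's leading term divides it; move -1 to the remainder.
  remainder p + q - 1 ≠ 0; add g_3 = p + q - 1 to the basis.

S(f_1,g_3): lcm = p^2. S = -pq + q - 1.
  leading term pq: subtract (-q)·g_3 from -pq + q - 1 → q^2 - 1
  leading term q^2: no divisor's leading term divides it; move q^2 to the remainder.
  leading term 1: no divisor's leading term divides it; move -1 to the remainder.
  remainder q^2 - 1 ≠ 0; add g_4 = q^2 - 1 to the basis.

The other S-polynomials (S(f_2,g_3), S(f_1,g_4), S(f_2,g_4), S(g_3,g_4)) all reduce to 0 modulo the current basis, so we have a Gröbner basis.
Inter-reduce: drop elements whose leading term is divisible by another's, tail-reduce, and make monic.

G = {q^2 - 1, p + q - 1}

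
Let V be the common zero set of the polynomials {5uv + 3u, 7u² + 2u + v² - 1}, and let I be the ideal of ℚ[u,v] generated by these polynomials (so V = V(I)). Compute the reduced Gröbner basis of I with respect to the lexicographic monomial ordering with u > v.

G = {u² + 2/7u + 1/7v² - 1/7, uv + ⅗u, v³ + ⅗v² - v - ⅗}

f_1 = 5uv + 3u, LT = uv.
f_2 = 7u² + 2u + v² - 1, LT = u².

S(f_1,f_2): lcm = u²v. S = ⅗u² - 2/7uv - 1/7v³ + 1/7v.
  leading term u²: subtract (3/35)·f_2 from ⅗u² - 2/7uv - 1/7v³ + 1/7v → -2/7uv - 6/35u - 1/7v³ - 3/35v² + 1/7v + 3/35
  leading term uv: subtract (-2/35)·f_1 from -2/7uv - 6/35u - 1/7v³ - 3/35v² + 1/7v + 3/35 → -1/7v³ - 3/35v² + 1/7v + 3/35
  leading term v³: no divisor's leading term divides it; move -1/7v³ to the remainder.
  leading term v²: no divisor's leading term divides it; move -3/35v² to the remainder.
  leading term v: no divisor's leading term divides it; move 1/7v to the remainder.
  leading term 1: no divisor's leading term divides it; move 3/35 to the remainder.
  remainder -1/7v³ - 3/35v² + 1/7v + 3/35 ≠ 0; add g_3 = -1/7v³ - 3/35v² + 1/7v + 3/35 to the basis.

The other S-polynomials (S(f_1,g_3), S(f_2,g_3)) all reduce to 0 modulo the current basis, so we have a Gröbner basis.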